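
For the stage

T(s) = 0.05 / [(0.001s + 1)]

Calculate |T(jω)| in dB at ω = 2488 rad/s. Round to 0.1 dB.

-34.6 dB

At ω = 2488 rad/s:
pole (1 + j2488·0.001) = 1 + j2.488 → |·| ≈ 2.6814, ∠ ≈ 68.10°
|T| = 0.05 · 1 / (2.6814) ≈ 0.018647
Gain = 20 log₁₀(0.018647) ≈ -34.59 dB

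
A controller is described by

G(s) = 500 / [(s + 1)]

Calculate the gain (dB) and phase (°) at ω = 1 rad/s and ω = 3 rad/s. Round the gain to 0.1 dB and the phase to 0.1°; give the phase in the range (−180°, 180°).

ω = 1: 51.0 dB, -45.0°; ω = 3: 44.0 dB, -71.6°

At ω = 1 rad/s:
pole (1 + j1·1) = 1 + j1 → |·| ≈ 1.4142, ∠ ≈ 45.00°
|G| = 500 · 1 / (1.4142) ≈ 353.56
Gain = 20 log₁₀(353.56) ≈ 50.97 dB
∠G = (0°) − (45.00°) = -45.00°

At ω = 3 rad/s:
pole (1 + j3·1) = 1 + j3 → |·| ≈ 3.1623, ∠ ≈ 71.57°
|G| = 500 · 1 / (3.1623) ≈ 158.11
Gain = 20 log₁₀(158.11) ≈ 43.98 dB
∠G = (0°) − (71.57°) = -71.57°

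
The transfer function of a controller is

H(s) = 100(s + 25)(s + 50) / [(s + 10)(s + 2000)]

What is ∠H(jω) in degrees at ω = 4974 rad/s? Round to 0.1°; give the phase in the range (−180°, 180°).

21.2°

At s = jω = j4974:
zero (s+25): 25 + j4974 → |·| = √(25²+4974²) = √24741301 ≈ 4974.1, ∠ = arctan(4974/25) ≈ 89.71°
zero (s+50): 50 + j4974 → |·| = √(50²+4974²) = √24743176 ≈ 4974.3, ∠ = arctan(4974/50) ≈ 89.42°
pole (s+10): 10 + j4974 → |·| = √(10²+4974²) = √24740776 ≈ 4974, ∠ = arctan(4974/10) ≈ 89.88°
pole (s+2000): 2000 + j4974 → |·| = √(2000²+4974²) = √28740676 ≈ 5361, ∠ = arctan(4974/2000) ≈ 68.10°
∠H = 179.13° − 157.98° = 21.15°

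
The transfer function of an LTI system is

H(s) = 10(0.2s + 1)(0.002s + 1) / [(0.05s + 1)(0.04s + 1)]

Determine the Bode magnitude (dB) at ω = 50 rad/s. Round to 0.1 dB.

24.5 dB

At ω = 50 rad/s:
zero (1 + j50·0.2) = 1 + j10 → |·| ≈ 10.05, ∠ ≈ 84.29°
zero (1 + j50·0.002) = 1 + j0.1 → |·| ≈ 1.005, ∠ ≈ 5.71°
pole (1 + j50·0.05) = 1 + j2.5 → |·| ≈ 2.6926, ∠ ≈ 68.20°
pole (1 + j50·0.04) = 1 + j2 → |·| ≈ 2.2361, ∠ ≈ 63.43°
|H| = 10 · 10.05 · 1.005 / (2.6926 · 2.2361) ≈ 16.775
Gain = 20 log₁₀(16.775) ≈ 24.49 dB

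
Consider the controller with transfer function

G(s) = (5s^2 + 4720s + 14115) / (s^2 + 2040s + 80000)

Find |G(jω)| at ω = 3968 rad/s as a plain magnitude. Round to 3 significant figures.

4.59

Substitute s = j3968:
Numerator: 5(j3968)^2 + 4720(j3968) + 14115 = -78711005 + j18728960
Denominator: (j3968)^2 + 2040(j3968) + 80000 = -15665024 + j8094720
|N| = √(78711005² + 18728960²) ≈ 8.0909e+07, ∠N ≈ 166.62°
|D| = √(15665024² + 8094720²) ≈ 1.7633e+07, ∠D ≈ 152.67°
|G| = 8.0909e+07 / 1.7633e+07 ≈ 4.5885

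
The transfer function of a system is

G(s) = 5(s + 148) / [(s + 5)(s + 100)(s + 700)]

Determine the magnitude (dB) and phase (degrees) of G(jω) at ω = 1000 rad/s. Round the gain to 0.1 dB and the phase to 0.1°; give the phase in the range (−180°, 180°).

At s = jω = j1000:
zero (s+148): 148 + j1000 → |·| = √(148²+1000²) = √1021904 ≈ 1010.9, ∠ = arctan(1000/148) ≈ 81.58°
pole (s+5): 5 + j1000 → |·| = √(5²+1000²) = √1000025 ≈ 1000, ∠ = arctan(1000/5) ≈ 89.71°
pole (s+100): 100 + j1000 → |·| = √(100²+1000²) = √1010000 ≈ 1005, ∠ = arctan(1000/100) ≈ 84.29°
pole (s+700): 700 + j1000 → |·| = √(700²+1000²) = √1490000 ≈ 1220.7, ∠ = arctan(1000/700) ≈ 55.01°
|G| = 5 · 1010.9 / 1.2268e+09 ≈ 4.1201e-06
Gain = 20 log₁₀(4.1201e-06) ≈ -107.70 dB
∠G = 81.58° − 229.01° = -147.43°

-107.7 dB, -147.4°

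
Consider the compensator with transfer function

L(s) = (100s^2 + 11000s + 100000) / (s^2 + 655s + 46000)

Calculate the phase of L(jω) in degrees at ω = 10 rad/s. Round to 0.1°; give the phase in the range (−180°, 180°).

Substitute s = j10:
Numerator: 100(j10)^2 + 11000(j10) + 100000 = 90000 + j110000
Denominator: (j10)^2 + 655(j10) + 46000 = 45900 + j6550
|N| = √(90000² + 110000²) ≈ 1.4213e+05, ∠N ≈ 50.71°
|D| = √(45900² + 6550²) ≈ 46365, ∠D ≈ 8.12°
∠L = 50.71° − 8.12° = 42.59°

42.6°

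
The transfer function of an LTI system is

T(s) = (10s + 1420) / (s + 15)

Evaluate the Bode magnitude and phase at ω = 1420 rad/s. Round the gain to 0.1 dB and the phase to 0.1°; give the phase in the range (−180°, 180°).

Substitute s = j1420:
Numerator: 10(j1420) + 1420 = 1420 + j14200
Denominator: (j1420) + 15 = 15 + j1420
|N| = √(1420² + 14200²) ≈ 14271, ∠N ≈ 84.29°
|D| = √(15² + 1420²) ≈ 1420.1, ∠D ≈ 89.39°
|T| = 14271 / 1420.1 ≈ 10.049
Gain = 20 log₁₀(10.049) ≈ 20.04 dB
∠T = 84.29° − 89.39° = -5.10°

20.0 dB, -5.1°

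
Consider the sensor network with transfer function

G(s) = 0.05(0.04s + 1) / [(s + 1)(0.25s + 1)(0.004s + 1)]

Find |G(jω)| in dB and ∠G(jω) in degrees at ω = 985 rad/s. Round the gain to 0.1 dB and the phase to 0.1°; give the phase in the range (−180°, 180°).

-114.0 dB, -166.9°

At ω = 985 rad/s:
zero (1 + j985·0.04) = 1 + j39.4 → |·| ≈ 39.413, ∠ ≈ 88.55°
pole (1 + j985·1) = 1 + j985 → |·| ≈ 985, ∠ ≈ 89.94°
pole (1 + j985·0.25) = 1 + j246.25 → |·| ≈ 246.25, ∠ ≈ 89.77°
pole (1 + j985·0.004) = 1 + j3.94 → |·| ≈ 4.0649, ∠ ≈ 75.76°
|G| = 0.05 · 39.413 / (985 · 246.25 · 4.0649) ≈ 1.9987e-06
Gain = 20 log₁₀(1.9987e-06) ≈ -113.99 dB
∠G = (88.55°) − (89.94° + 89.77° + 75.76°) = -166.92°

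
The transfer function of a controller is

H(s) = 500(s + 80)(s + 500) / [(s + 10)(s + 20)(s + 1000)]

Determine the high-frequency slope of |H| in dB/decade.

-20 dB/decade

Each pole contributes −20 dB/decade at high frequency; each zero contributes +20 dB/decade.
Net: 2 zero(s) − 3 pole(s) → -20 dB/decade.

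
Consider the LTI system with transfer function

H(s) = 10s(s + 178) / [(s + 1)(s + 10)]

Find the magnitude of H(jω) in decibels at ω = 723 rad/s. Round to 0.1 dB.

20.3 dB

At s = jω = j723:
zero (s+178): 178 + j723 → |·| = √(178²+723²) = √554413 ≈ 744.59, ∠ = arctan(723/178) ≈ 76.17°
zero at origin: s = j723 → |·| = 723, ∠ = 90.00°
pole (s+1): 1 + j723 → |·| = √(1²+723²) = √522730 ≈ 723, ∠ = arctan(723/1) ≈ 89.92°
pole (s+10): 10 + j723 → |·| = √(10²+723²) = √522829 ≈ 723.07, ∠ = arctan(723/10) ≈ 89.21°
|H| = 10 · 5.3834e+05 / 5.2278e+05 ≈ 10.298
Gain = 20 log₁₀(10.298) ≈ 20.26 dB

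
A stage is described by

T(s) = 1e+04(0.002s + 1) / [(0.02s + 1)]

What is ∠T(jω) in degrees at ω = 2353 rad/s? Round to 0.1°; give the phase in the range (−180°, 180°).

At ω = 2353 rad/s:
zero (1 + j2353·0.002) = 1 + j4.706 → |·| ≈ 4.8111, ∠ ≈ 78.00°
pole (1 + j2353·0.02) = 1 + j47.06 → |·| ≈ 47.071, ∠ ≈ 88.78°
∠T = (78.00°) − (88.78°) = -10.78°

-10.8°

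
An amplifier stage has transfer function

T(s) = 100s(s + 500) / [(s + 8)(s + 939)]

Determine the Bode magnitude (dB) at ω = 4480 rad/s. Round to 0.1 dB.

39.9 dB

At s = jω = j4480:
zero (s+500): 500 + j4480 → |·| = √(500²+4480²) = √20320400 ≈ 4507.8, ∠ = arctan(4480/500) ≈ 83.63°
zero at origin: s = j4480 → |·| = 4480, ∠ = 90.00°
pole (s+8): 8 + j4480 → |·| = √(8²+4480²) = √20070464 ≈ 4480, ∠ = arctan(4480/8) ≈ 89.90°
pole (s+939): 939 + j4480 → |·| = √(939²+4480²) = √20952121 ≈ 4577.3, ∠ = arctan(4480/939) ≈ 78.16°
|T| = 100 · 2.0195e+07 / 2.0506e+07 ≈ 98.483
Gain = 20 log₁₀(98.483) ≈ 39.87 dB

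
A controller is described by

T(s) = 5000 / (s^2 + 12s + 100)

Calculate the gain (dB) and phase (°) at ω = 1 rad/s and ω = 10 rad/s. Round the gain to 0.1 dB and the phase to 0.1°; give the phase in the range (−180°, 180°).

ω = 1: 34.0 dB, -6.9°; ω = 10: 32.4 dB, -90.0°

At s = jω = j1:
quadratic: (j1)² + 12·j1 + 100 = 99 + j12 → |·| ≈ 99.725, ∠ ≈ 6.91°
|T| = 5000 / 99.725 ≈ 50.138
Gain = 20 log₁₀(50.138) ≈ 34.00 dB
∠T = 0.00° − 6.91° = -6.91°

At s = jω = j10:
quadratic: (j10)² + 12·j10 + 100 = 0 + j120 → |·| ≈ 120, ∠ ≈ 90.00°
|T| = 5000 / 120 ≈ 41.667
Gain = 20 log₁₀(41.667) ≈ 32.40 dB
∠T = 0.00° − 90.00° = -90.00°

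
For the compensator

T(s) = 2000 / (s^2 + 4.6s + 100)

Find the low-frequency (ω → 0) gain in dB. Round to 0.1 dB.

26.0 dB

T(0) = 2000 / 100 = 20
20 log₁₀(20) ≈ 26.02 dB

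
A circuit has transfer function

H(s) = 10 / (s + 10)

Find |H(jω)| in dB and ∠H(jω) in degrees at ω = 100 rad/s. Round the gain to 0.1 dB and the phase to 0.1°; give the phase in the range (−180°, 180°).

-20.0 dB, -84.3°

At s = jω = j100:
pole (s+10): 10 + j100 → |·| = √(10²+100²) = √10100 ≈ 100.5, ∠ = arctan(100/10) ≈ 84.29°
|H| = 10 / 100.5 ≈ 0.099502
Gain = 20 log₁₀(0.099502) ≈ -20.04 dB
∠H = 0.00° − 84.29° = -84.29°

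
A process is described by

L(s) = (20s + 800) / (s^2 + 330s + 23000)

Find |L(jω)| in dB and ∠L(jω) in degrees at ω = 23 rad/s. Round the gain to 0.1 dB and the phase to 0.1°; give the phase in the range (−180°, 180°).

Substitute s = j23:
Numerator: 20(j23) + 800 = 800 + j460
Denominator: (j23)^2 + 330(j23) + 23000 = 22471 + j7590
|N| = √(800² + 460²) ≈ 922.82, ∠N ≈ 29.90°
|D| = √(22471² + 7590²) ≈ 23718, ∠D ≈ 18.66°
|L| = 922.82 / 23718 ≈ 0.038908
Gain = 20 log₁₀(0.038908) ≈ -28.20 dB
∠L = 29.90° − 18.66° = 11.24°

-28.2 dB, 11.2°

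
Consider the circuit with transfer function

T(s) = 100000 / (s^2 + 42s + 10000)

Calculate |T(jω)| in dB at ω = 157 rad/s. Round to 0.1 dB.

15.9 dB

At s = jω = j157:
quadratic: (j157)² + 42·j157 + 10000 = -14649 + j6594 → |·| ≈ 16065, ∠ ≈ 155.77°
|T| = 100000 / 16065 ≈ 6.2247
Gain = 20 log₁₀(6.2247) ≈ 15.88 dB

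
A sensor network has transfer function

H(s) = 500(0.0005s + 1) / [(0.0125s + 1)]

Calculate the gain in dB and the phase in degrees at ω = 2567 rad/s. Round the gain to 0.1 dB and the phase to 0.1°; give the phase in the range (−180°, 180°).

28.1 dB, -36.1°

At ω = 2567 rad/s:
zero (1 + j2567·0.0005) = 1 + j1.2835 → |·| ≈ 1.6271, ∠ ≈ 52.08°
pole (1 + j2567·0.0125) = 1 + j32.0875 → |·| ≈ 32.103, ∠ ≈ 88.21°
|H| = 500 · 1.6271 / (32.103) ≈ 25.342
Gain = 20 log₁₀(25.342) ≈ 28.08 dB
∠H = (52.08°) − (88.21°) = -36.13°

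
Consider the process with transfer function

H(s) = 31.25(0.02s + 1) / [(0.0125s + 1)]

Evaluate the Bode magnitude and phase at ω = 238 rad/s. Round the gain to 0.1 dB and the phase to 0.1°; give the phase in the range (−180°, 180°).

At ω = 238 rad/s:
zero (1 + j238·0.02) = 1 + j4.76 → |·| ≈ 4.8639, ∠ ≈ 78.14°
pole (1 + j238·0.0125) = 1 + j2.975 → |·| ≈ 3.1386, ∠ ≈ 71.42°
|H| = 31.25 · 4.8639 / (3.1386) ≈ 48.428
Gain = 20 log₁₀(48.428) ≈ 33.70 dB
∠H = (78.14°) − (71.42°) = 6.72°

33.7 dB, 6.7°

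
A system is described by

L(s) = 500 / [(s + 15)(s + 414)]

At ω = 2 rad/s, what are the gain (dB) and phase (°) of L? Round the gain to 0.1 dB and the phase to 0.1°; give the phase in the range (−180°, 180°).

At s = jω = j2:
pole (s+15): 15 + j2 → |·| = √(15²+2²) = √229 ≈ 15.133, ∠ = arctan(2/15) ≈ 7.59°
pole (s+414): 414 + j2 → |·| = √(414²+2²) = √171400 ≈ 414, ∠ = arctan(2/414) ≈ 0.28°
|L| = 500 / 6265.1 ≈ 0.079807
Gain = 20 log₁₀(0.079807) ≈ -21.96 dB
∠L = 0.00° − 7.87° = -7.87°

-22.0 dB, -7.9°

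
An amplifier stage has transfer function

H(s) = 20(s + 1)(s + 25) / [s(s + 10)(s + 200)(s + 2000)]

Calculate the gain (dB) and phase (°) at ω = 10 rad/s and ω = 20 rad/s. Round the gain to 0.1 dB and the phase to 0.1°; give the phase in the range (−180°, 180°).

At s = jω = j10:
zero (s+1): 1 + j10 → |·| = √(1²+10²) = √101 ≈ 10.05, ∠ = arctan(10/1) ≈ 84.29°
zero (s+25): 25 + j10 → |·| = √(25²+10²) = √725 ≈ 26.926, ∠ = arctan(10/25) ≈ 21.80°
pole (s+10): 10 + j10 → |·| = √(10²+10²) = √200 ≈ 14.142, ∠ = arctan(10/10) ≈ 45.00°
pole (s+200): 200 + j10 → |·| = √(200²+10²) = √40100 ≈ 200.25, ∠ = arctan(10/200) ≈ 2.86°
pole (s+2000): 2000 + j10 → |·| = √(2000²+10²) = √4000100 ≈ 2000, ∠ = arctan(10/2000) ≈ 0.29°
pole at origin: |s| = 10, ∠ = 90.00° (in denominator)
|H| = 20 · 270.61 / 5.6639e+07 ≈ 9.5556e-05
Gain = 20 log₁₀(9.5556e-05) ≈ -80.39 dB
∠H = 106.09° − 138.15° = -32.06°

At s = jω = j20:
zero (s+1): 1 + j20 → |·| = √(1²+20²) = √401 ≈ 20.025, ∠ = arctan(20/1) ≈ 87.14°
zero (s+25): 25 + j20 → |·| = √(25²+20²) = √1025 ≈ 32.016, ∠ = arctan(20/25) ≈ 38.66°
pole (s+10): 10 + j20 → |·| = √(10²+20²) = √500 ≈ 22.361, ∠ = arctan(20/10) ≈ 63.43°
pole (s+200): 200 + j20 → |·| = √(200²+20²) = √40400 ≈ 201, ∠ = arctan(20/200) ≈ 5.71°
pole (s+2000): 2000 + j20 → |·| = √(2000²+20²) = √4000400 ≈ 2000.1, ∠ = arctan(20/2000) ≈ 0.57°
pole at origin: |s| = 20, ∠ = 90.00° (in denominator)
|H| = 20 · 641.12 / 1.7979e+08 ≈ 7.1319e-05
Gain = 20 log₁₀(7.1319e-05) ≈ -82.94 dB
∠H = 125.80° − 159.71° = -33.91°

ω = 10: -80.4 dB, -32.1°; ω = 20: -82.9 dB, -33.9°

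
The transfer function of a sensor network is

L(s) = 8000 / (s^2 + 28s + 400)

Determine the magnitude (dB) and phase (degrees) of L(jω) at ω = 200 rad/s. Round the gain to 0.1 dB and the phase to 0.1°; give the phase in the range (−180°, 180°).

At s = jω = j200:
quadratic: (j200)² + 28·j200 + 400 = -39600 + j5600 → |·| ≈ 39994, ∠ ≈ 171.95°
|L| = 8000 / 39994 ≈ 0.20003
Gain = 20 log₁₀(0.20003) ≈ -13.98 dB
∠L = 0.00° − 171.95° = -171.95°

-14.0 dB, -172.0°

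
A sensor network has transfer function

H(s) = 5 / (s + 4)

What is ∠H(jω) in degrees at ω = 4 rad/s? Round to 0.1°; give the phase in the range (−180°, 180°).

-45.0°

At s = jω = j4:
pole (s+4): 4 + j4 → |·| = √(4²+4²) = √32 ≈ 5.6569, ∠ = arctan(4/4) ≈ 45.00°
∠H = 0.00° − 45.00° = -45.00°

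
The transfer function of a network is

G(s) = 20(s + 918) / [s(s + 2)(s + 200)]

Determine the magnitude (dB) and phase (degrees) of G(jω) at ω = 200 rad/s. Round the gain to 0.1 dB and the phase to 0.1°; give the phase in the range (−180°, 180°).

At s = jω = j200:
zero (s+918): 918 + j200 → |·| = √(918²+200²) = √882724 ≈ 939.53, ∠ = arctan(200/918) ≈ 12.29°
pole (s+2): 2 + j200 → |·| = √(2²+200²) = √40004 ≈ 200.01, ∠ = arctan(200/2) ≈ 89.43°
pole (s+200): 200 + j200 → |·| = √(200²+200²) = √80000 ≈ 282.84, ∠ = arctan(200/200) ≈ 45.00°
pole at origin: |s| = 200, ∠ = 90.00° (in denominator)
|G| = 20 · 939.53 / 1.1314e+07 ≈ 0.0016608
Gain = 20 log₁₀(0.0016608) ≈ -55.59 dB
∠G = 12.29° − 224.43° = -212.14° ≡ 147.86° (principal value)

-55.6 dB, 147.9°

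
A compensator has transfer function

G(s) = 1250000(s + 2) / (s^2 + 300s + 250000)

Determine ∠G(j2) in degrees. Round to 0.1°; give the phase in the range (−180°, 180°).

At s = jω = j2:
zero (s+2): 2 + j2 → |·| = √(2²+2²) = √8 ≈ 2.8284, ∠ = arctan(2/2) ≈ 45.00°
quadratic: (j2)² + 300·j2 + 250000 = 249996 + j600 → |·| ≈ 2.5e+05, ∠ ≈ 0.14°
∠G = 45.00° − 0.14° = 44.86°

44.9°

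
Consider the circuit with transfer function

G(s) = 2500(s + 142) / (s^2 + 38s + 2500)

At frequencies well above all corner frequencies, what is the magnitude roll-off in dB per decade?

Each pole contributes −20 dB/decade at high frequency; each zero contributes +20 dB/decade.
Net: 1 zero(s) − 2 pole(s) → -20 dB/decade.

-20 dB/decade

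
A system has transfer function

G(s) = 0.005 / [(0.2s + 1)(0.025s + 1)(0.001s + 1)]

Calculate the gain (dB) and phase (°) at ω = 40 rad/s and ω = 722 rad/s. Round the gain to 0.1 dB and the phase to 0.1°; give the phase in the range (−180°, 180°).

At ω = 40 rad/s:
pole (1 + j40·0.2) = 1 + j8 → |·| ≈ 8.0623, ∠ ≈ 82.87°
pole (1 + j40·0.025) = 1 + j1 → |·| ≈ 1.4142, ∠ ≈ 45.00°
pole (1 + j40·0.001) = 1 + j0.04 → |·| ≈ 1.0008, ∠ ≈ 2.29°
|G| = 0.005 · 1 / (8.0623 · 1.4142 · 1.0008) ≈ 0.00043818
Gain = 20 log₁₀(0.00043818) ≈ -67.17 dB
∠G = (0°) − (82.87° + 45.00° + 2.29°) = -130.16°

At ω = 722 rad/s:
pole (1 + j722·0.2) = 1 + j144.4 → |·| ≈ 144.4, ∠ ≈ 89.60°
pole (1 + j722·0.025) = 1 + j18.05 → |·| ≈ 18.078, ∠ ≈ 86.83°
pole (1 + j722·0.001) = 1 + j0.722 → |·| ≈ 1.2334, ∠ ≈ 35.83°
|G| = 0.005 · 1 / (144.4 · 18.078 · 1.2334) ≈ 1.5529e-06
Gain = 20 log₁₀(1.5529e-06) ≈ -116.18 dB
∠G = (0°) − (89.60° + 86.83° + 35.83°) = -212.26° ≡ 147.74° (principal value)

ω = 40: -67.2 dB, -130.2°; ω = 722: -116.2 dB, 147.7°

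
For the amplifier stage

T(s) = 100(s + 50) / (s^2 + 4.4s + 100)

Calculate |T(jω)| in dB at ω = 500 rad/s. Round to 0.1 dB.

-13.9 dB

At s = jω = j500:
zero (s+50): 50 + j500 → |·| = √(50²+500²) = √252500 ≈ 502.49, ∠ = arctan(500/50) ≈ 84.29°
quadratic: (j500)² + 4.4·j500 + 100 = -249900 + j2200 → |·| ≈ 2.4991e+05, ∠ ≈ 179.50°
|T| = 100 · 502.49 / 2.4991e+05 ≈ 0.20107
Gain = 20 log₁₀(0.20107) ≈ -13.93 dB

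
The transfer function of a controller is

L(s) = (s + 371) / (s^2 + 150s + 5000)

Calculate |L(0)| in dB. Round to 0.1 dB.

-22.6 dB

L(0) = 371 / 5000 = 0.0742
20 log₁₀(0.0742) ≈ -22.59 dB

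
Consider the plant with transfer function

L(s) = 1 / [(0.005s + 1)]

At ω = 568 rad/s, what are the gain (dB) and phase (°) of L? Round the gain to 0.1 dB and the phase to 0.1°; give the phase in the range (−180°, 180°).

-9.6 dB, -70.6°

At ω = 568 rad/s:
pole (1 + j568·0.005) = 1 + j2.84 → |·| ≈ 3.0109, ∠ ≈ 70.60°
|L| = 1 · 1 / (3.0109) ≈ 0.33213
Gain = 20 log₁₀(0.33213) ≈ -9.57 dB
∠L = (0°) − (70.60°) = -70.60°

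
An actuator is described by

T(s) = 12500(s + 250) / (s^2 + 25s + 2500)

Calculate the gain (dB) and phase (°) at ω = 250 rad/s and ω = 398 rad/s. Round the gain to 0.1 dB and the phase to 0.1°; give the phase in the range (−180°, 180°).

ω = 250: 37.3 dB, -129.1°; ω = 398: 31.5 dB, -118.5°

At s = jω = j250:
zero (s+250): 250 + j250 → |·| = √(250²+250²) = √125000 ≈ 353.55, ∠ = arctan(250/250) ≈ 45.00°
quadratic: (j250)² + 25·j250 + 2500 = -60000 + j6250 → |·| ≈ 60325, ∠ ≈ 174.05°
|T| = 12500 · 353.55 / 60325 ≈ 73.259
Gain = 20 log₁₀(73.259) ≈ 37.30 dB
∠T = 45.00° − 174.05° = -129.05°

At s = jω = j398:
zero (s+250): 250 + j398 → |·| = √(250²+398²) = √220904 ≈ 470, ∠ = arctan(398/250) ≈ 57.87°
quadratic: (j398)² + 25·j398 + 2500 = -155904 + j9950 → |·| ≈ 1.5622e+05, ∠ ≈ 176.35°
|T| = 12500 · 470 / 1.5622e+05 ≈ 37.607
Gain = 20 log₁₀(37.607) ≈ 31.51 dB
∠T = 57.87° − 176.35° = -118.48°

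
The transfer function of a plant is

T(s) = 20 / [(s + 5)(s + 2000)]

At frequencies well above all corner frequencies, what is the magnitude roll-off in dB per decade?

Each pole contributes −20 dB/decade at high frequency; each zero contributes +20 dB/decade.
Net: 0 zero(s) − 2 pole(s) → -40 dB/decade.

-40 dB/decade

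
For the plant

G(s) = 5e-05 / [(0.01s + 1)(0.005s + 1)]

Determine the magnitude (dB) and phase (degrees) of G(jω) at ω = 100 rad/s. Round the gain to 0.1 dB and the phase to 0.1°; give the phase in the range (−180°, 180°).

-90.0 dB, -71.6°

At ω = 100 rad/s:
pole (1 + j100·0.01) = 1 + j1 → |·| ≈ 1.4142, ∠ ≈ 45.00°
pole (1 + j100·0.005) = 1 + j0.5 → |·| ≈ 1.118, ∠ ≈ 26.57°
|G| = 5e-05 · 1 / (1.4142 · 1.118) ≈ 3.1624e-05
Gain = 20 log₁₀(3.1624e-05) ≈ -90.00 dB
∠G = (0°) − (45.00° + 26.57°) = -71.57°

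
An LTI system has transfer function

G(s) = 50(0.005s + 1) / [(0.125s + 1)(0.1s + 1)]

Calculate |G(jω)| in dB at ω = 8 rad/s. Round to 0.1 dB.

28.8 dB

At ω = 8 rad/s:
zero (1 + j8·0.005) = 1 + j0.04 → |·| ≈ 1.0008, ∠ ≈ 2.29°
pole (1 + j8·0.125) = 1 + j1 → |·| ≈ 1.4142, ∠ ≈ 45.00°
pole (1 + j8·0.1) = 1 + j0.8 → |·| ≈ 1.2806, ∠ ≈ 38.66°
|G| = 50 · 1.0008 / (1.4142 · 1.2806) ≈ 27.631
Gain = 20 log₁₀(27.631) ≈ 28.83 dB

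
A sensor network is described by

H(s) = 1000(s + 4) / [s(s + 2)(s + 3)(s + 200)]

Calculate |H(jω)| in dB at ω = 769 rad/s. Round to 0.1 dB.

At s = jω = j769:
zero (s+4): 4 + j769 → |·| = √(4²+769²) = √591377 ≈ 769.01, ∠ = arctan(769/4) ≈ 89.70°
pole (s+2): 2 + j769 → |·| = √(2²+769²) = √591365 ≈ 769, ∠ = arctan(769/2) ≈ 89.85°
pole (s+3): 3 + j769 → |·| = √(3²+769²) = √591370 ≈ 769.01, ∠ = arctan(769/3) ≈ 89.78°
pole (s+200): 200 + j769 → |·| = √(200²+769²) = √631361 ≈ 794.58, ∠ = arctan(769/200) ≈ 75.42°
pole at origin: |s| = 769, ∠ = 90.00° (in denominator)
|H| = 1000 · 769.01 / 3.6135e+11 ≈ 2.1282e-06
Gain = 20 log₁₀(2.1282e-06) ≈ -113.44 dB

-113.4 dB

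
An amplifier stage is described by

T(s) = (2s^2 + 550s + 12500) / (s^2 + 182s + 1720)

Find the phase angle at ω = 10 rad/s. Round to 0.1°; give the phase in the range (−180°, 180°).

-24.2°

Substitute s = j10:
Numerator: 2(j10)^2 + 550(j10) + 12500 = 12300 + j5500
Denominator: (j10)^2 + 182(j10) + 1720 = 1620 + j1820
|N| = √(12300² + 5500²) ≈ 13474, ∠N ≈ 24.09°
|D| = √(1620² + 1820²) ≈ 2436.6, ∠D ≈ 48.33°
∠T = 24.09° − 48.33° = -24.24°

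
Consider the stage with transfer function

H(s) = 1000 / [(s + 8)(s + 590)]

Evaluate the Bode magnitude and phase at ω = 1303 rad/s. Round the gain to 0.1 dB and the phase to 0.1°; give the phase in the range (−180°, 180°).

At s = jω = j1303:
pole (s+8): 8 + j1303 → |·| = √(8²+1303²) = √1697873 ≈ 1303, ∠ = arctan(1303/8) ≈ 89.65°
pole (s+590): 590 + j1303 → |·| = √(590²+1303²) = √2045909 ≈ 1430.4, ∠ = arctan(1303/590) ≈ 65.64°
|H| = 1000 / 1.8638e+06 ≈ 0.00053654
Gain = 20 log₁₀(0.00053654) ≈ -65.41 dB
∠H = 0.00° − 155.29° = -155.29°

-65.4 dB, -155.3°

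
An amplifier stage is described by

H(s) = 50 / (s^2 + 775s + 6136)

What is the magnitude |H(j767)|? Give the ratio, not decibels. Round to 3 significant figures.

6.01e-05

Substitute s = j767:
Numerator: 50 = 50 + j0
Denominator: (j767)^2 + 775(j767) + 6136 = -582153 + j594425
|N| = √(50² + 0²) ≈ 50, ∠N ≈ 0.00°
|D| = √(582153² + 594425²) ≈ 8.3201e+05, ∠D ≈ 134.40°
|H| = 50 / 8.3201e+05 ≈ 6.0095e-05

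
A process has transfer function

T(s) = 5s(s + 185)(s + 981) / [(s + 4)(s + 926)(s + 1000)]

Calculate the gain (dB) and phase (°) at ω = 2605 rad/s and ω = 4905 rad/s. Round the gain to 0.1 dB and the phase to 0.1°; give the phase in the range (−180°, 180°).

ω = 2605: 13.5 dB, 16.0°; ω = 4905: 13.8 dB, 8.8°

At s = jω = j2605:
zero (s+185): 185 + j2605 → |·| = √(185²+2605²) = √6820250 ≈ 2611.6, ∠ = arctan(2605/185) ≈ 85.94°
zero (s+981): 981 + j2605 → |·| = √(981²+2605²) = √7748386 ≈ 2783.6, ∠ = arctan(2605/981) ≈ 69.36°
zero at origin: s = j2605 → |·| = 2605, ∠ = 90.00°
pole (s+4): 4 + j2605 → |·| = √(4²+2605²) = √6786041 ≈ 2605, ∠ = arctan(2605/4) ≈ 89.91°
pole (s+926): 926 + j2605 → |·| = √(926²+2605²) = √7643501 ≈ 2764.7, ∠ = arctan(2605/926) ≈ 70.43°
pole (s+1000): 1000 + j2605 → |·| = √(1000²+2605²) = √7786025 ≈ 2790.3, ∠ = arctan(2605/1000) ≈ 69.00°
|T| = 5 · 1.8937e+10 / 2.0096e+10 ≈ 4.7116
Gain = 20 log₁₀(4.7116) ≈ 13.46 dB
∠T = 245.30° − 229.34° = 15.96°

At s = jω = j4905:
zero (s+185): 185 + j4905 → |·| = √(185²+4905²) = √24093250 ≈ 4908.5, ∠ = arctan(4905/185) ≈ 87.84°
zero (s+981): 981 + j4905 → |·| = √(981²+4905²) = √25021386 ≈ 5002.1, ∠ = arctan(4905/981) ≈ 78.69°
zero at origin: s = j4905 → |·| = 4905, ∠ = 90.00°
pole (s+4): 4 + j4905 → |·| = √(4²+4905²) = √24059041 ≈ 4905, ∠ = arctan(4905/4) ≈ 89.95°
pole (s+926): 926 + j4905 → |·| = √(926²+4905²) = √24916501 ≈ 4991.6, ∠ = arctan(4905/926) ≈ 79.31°
pole (s+1000): 1000 + j4905 → |·| = √(1000²+4905²) = √25059025 ≈ 5005.9, ∠ = arctan(4905/1000) ≈ 78.48°
|T| = 5 · 1.2043e+11 / 1.2256e+11 ≈ 4.9131
Gain = 20 log₁₀(4.9131) ≈ 13.83 dB
∠T = 256.53° − 247.74° = 8.79°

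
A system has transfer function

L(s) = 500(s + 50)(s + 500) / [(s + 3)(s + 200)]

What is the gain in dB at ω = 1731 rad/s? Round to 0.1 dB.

54.3 dB

At s = jω = j1731:
zero (s+50): 50 + j1731 → |·| = √(50²+1731²) = √2998861 ≈ 1731.7, ∠ = arctan(1731/50) ≈ 88.35°
zero (s+500): 500 + j1731 → |·| = √(500²+1731²) = √3246361 ≈ 1801.8, ∠ = arctan(1731/500) ≈ 73.89°
pole (s+3): 3 + j1731 → |·| = √(3²+1731²) = √2996370 ≈ 1731, ∠ = arctan(1731/3) ≈ 89.90°
pole (s+200): 200 + j1731 → |·| = √(200²+1731²) = √3036361 ≈ 1742.5, ∠ = arctan(1731/200) ≈ 83.41°
|L| = 500 · 3.1202e+06 / 3.0163e+06 ≈ 517.22
Gain = 20 log₁₀(517.22) ≈ 54.27 dB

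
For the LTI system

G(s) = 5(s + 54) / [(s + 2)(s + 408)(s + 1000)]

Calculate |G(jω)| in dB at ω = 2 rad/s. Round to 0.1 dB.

-72.6 dB

At s = jω = j2:
zero (s+54): 54 + j2 → |·| = √(54²+2²) = √2920 ≈ 54.037, ∠ = arctan(2/54) ≈ 2.12°
pole (s+2): 2 + j2 → |·| = √(2²+2²) = √8 ≈ 2.8284, ∠ = arctan(2/2) ≈ 45.00°
pole (s+408): 408 + j2 → |·| = √(408²+2²) = √166468 ≈ 408, ∠ = arctan(2/408) ≈ 0.28°
pole (s+1000): 1000 + j2 → |·| = √(1000²+2²) = √1000004 ≈ 1000, ∠ = arctan(2/1000) ≈ 0.11°
|G| = 5 · 54.037 / 1.154e+06 ≈ 0.00023413
Gain = 20 log₁₀(0.00023413) ≈ -72.61 dB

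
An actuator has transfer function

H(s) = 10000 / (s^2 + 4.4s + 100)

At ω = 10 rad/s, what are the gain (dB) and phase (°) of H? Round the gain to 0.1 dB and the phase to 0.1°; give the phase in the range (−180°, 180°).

47.1 dB, -90.0°

At s = jω = j10:
quadratic: (j10)² + 4.4·j10 + 100 = 0 + j44 → |·| ≈ 44, ∠ ≈ 90.00°
|H| = 10000 / 44 ≈ 227.27
Gain = 20 log₁₀(227.27) ≈ 47.13 dB
∠H = 0.00° − 90.00° = -90.00°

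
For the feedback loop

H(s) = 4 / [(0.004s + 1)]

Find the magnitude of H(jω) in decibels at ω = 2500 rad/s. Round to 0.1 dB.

At ω = 2500 rad/s:
pole (1 + j2500·0.004) = 1 + j10 → |·| ≈ 10.05, ∠ ≈ 84.29°
|H| = 4 · 1 / (10.05) ≈ 0.39801
Gain = 20 log₁₀(0.39801) ≈ -8.00 dB

-8.0 dB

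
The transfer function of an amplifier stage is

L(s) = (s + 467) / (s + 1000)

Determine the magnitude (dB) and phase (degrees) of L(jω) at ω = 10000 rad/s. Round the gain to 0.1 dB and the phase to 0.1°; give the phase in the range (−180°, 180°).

Substitute s = j10000:
Numerator: (j10000) + 467 = 467 + j10000
Denominator: (j10000) + 1000 = 1000 + j10000
|N| = √(467² + 10000²) ≈ 10011, ∠N ≈ 87.33°
|D| = √(1000² + 10000²) ≈ 10050, ∠D ≈ 84.29°
|L| = 10011 / 10050 ≈ 0.99612
Gain = 20 log₁₀(0.99612) ≈ -0.03 dB
∠L = 87.33° − 84.29° = 3.04°

-0.0 dB, 3.0°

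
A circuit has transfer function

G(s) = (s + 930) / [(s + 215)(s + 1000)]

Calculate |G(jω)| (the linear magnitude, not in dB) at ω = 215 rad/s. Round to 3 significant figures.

0.00307

At s = jω = j215:
zero (s+930): 930 + j215 → |·| = √(930²+215²) = √911125 ≈ 954.53, ∠ = arctan(215/930) ≈ 13.02°
pole (s+215): 215 + j215 → |·| = √(215²+215²) = √92450 ≈ 304.06, ∠ = arctan(215/215) ≈ 45.00°
pole (s+1000): 1000 + j215 → |·| = √(1000²+215²) = √1046225 ≈ 1022.9, ∠ = arctan(215/1000) ≈ 12.13°
|G| = 1 · 954.53 / 3.1102e+05 ≈ 0.003069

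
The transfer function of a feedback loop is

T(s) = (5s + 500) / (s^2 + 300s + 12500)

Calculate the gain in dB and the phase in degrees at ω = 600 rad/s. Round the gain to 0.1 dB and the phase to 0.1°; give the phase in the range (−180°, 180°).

Substitute s = j600:
Numerator: 5(j600) + 500 = 500 + j3000
Denominator: (j600)^2 + 300(j600) + 12500 = -347500 + j180000
|N| = √(500² + 3000²) ≈ 3041.4, ∠N ≈ 80.54°
|D| = √(347500² + 180000²) ≈ 3.9135e+05, ∠D ≈ 152.62°
|T| = 3041.4 / 3.9135e+05 ≈ 0.0077716
Gain = 20 log₁₀(0.0077716) ≈ -42.19 dB
∠T = 80.54° − 152.62° = -72.08°

-42.2 dB, -72.1°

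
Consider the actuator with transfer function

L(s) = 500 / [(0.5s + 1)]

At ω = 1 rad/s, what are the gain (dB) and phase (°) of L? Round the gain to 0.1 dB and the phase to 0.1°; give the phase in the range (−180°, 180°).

At ω = 1 rad/s:
pole (1 + j1·0.5) = 1 + j0.5 → |·| ≈ 1.118, ∠ ≈ 26.57°
|L| = 500 · 1 / (1.118) ≈ 447.23
Gain = 20 log₁₀(447.23) ≈ 53.01 dB
∠L = (0°) − (26.57°) = -26.57°

53.0 dB, -26.6°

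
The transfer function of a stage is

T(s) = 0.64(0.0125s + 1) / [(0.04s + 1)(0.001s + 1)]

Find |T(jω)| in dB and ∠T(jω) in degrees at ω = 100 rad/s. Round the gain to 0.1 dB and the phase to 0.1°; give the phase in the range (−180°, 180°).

At ω = 100 rad/s:
zero (1 + j100·0.0125) = 1 + j1.25 → |·| ≈ 1.6008, ∠ ≈ 51.34°
pole (1 + j100·0.04) = 1 + j4 → |·| ≈ 4.1231, ∠ ≈ 75.96°
pole (1 + j100·0.001) = 1 + j0.1 → |·| ≈ 1.005, ∠ ≈ 5.71°
|T| = 0.64 · 1.6008 / (4.1231 · 1.005) ≈ 0.24724
Gain = 20 log₁₀(0.24724) ≈ -12.14 dB
∠T = (51.34°) − (75.96° + 5.71°) = -30.33°

-12.1 dB, -30.3°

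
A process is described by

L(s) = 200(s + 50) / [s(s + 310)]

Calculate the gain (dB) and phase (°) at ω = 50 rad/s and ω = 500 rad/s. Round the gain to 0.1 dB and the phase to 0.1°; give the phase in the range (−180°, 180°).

At s = jω = j50:
zero (s+50): 50 + j50 → |·| = √(50²+50²) = √5000 ≈ 70.711, ∠ = arctan(50/50) ≈ 45.00°
pole (s+310): 310 + j50 → |·| = √(310²+50²) = √98600 ≈ 314.01, ∠ = arctan(50/310) ≈ 9.16°
pole at origin: |s| = 50, ∠ = 90.00° (in denominator)
|L| = 200 · 70.711 / 15700 ≈ 0.90078
Gain = 20 log₁₀(0.90078) ≈ -0.91 dB
∠L = 45.00° − 99.16° = -54.16°

At s = jω = j500:
zero (s+50): 50 + j500 → |·| = √(50²+500²) = √252500 ≈ 502.49, ∠ = arctan(500/50) ≈ 84.29°
pole (s+310): 310 + j500 → |·| = √(310²+500²) = √346100 ≈ 588.3, ∠ = arctan(500/310) ≈ 58.20°
pole at origin: |s| = 500, ∠ = 90.00° (in denominator)
|L| = 200 · 502.49 / 2.9415e+05 ≈ 0.34166
Gain = 20 log₁₀(0.34166) ≈ -9.33 dB
∠L = 84.29° − 148.20° = -63.91°

ω = 50: -0.9 dB, -54.2°; ω = 500: -9.3 dB, -63.9°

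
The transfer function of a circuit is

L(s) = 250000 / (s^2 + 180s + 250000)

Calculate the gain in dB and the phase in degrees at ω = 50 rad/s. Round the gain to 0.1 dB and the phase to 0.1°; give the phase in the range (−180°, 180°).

At s = jω = j50:
quadratic: (j50)² + 180·j50 + 250000 = 247500 + j9000 → |·| ≈ 2.4766e+05, ∠ ≈ 2.08°
|L| = 250000 / 2.4766e+05 ≈ 1.0094
Gain = 20 log₁₀(1.0094) ≈ 0.08 dB
∠L = 0.00° − 2.08° = -2.08°

0.1 dB, -2.1°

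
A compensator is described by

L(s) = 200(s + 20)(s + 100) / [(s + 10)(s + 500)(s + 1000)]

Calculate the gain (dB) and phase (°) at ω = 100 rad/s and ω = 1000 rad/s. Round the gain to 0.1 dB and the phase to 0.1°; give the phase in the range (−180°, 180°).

ω = 100: -25.0 dB, 22.4°; ω = 1000: -17.9 dB, -24.7°

At s = jω = j100:
zero (s+20): 20 + j100 → |·| = √(20²+100²) = √10400 ≈ 101.98, ∠ = arctan(100/20) ≈ 78.69°
zero (s+100): 100 + j100 → |·| = √(100²+100²) = √20000 ≈ 141.42, ∠ = arctan(100/100) ≈ 45.00°
pole (s+10): 10 + j100 → |·| = √(10²+100²) = √10100 ≈ 100.5, ∠ = arctan(100/10) ≈ 84.29°
pole (s+500): 500 + j100 → |·| = √(500²+100²) = √260000 ≈ 509.9, ∠ = arctan(100/500) ≈ 11.31°
pole (s+1000): 1000 + j100 → |·| = √(1000²+100²) = √1010000 ≈ 1005, ∠ = arctan(100/1000) ≈ 5.71°
|L| = 200 · 14422 / 5.1501e+07 ≈ 0.056007
Gain = 20 log₁₀(0.056007) ≈ -25.04 dB
∠L = 123.69° − 101.31° = 22.38°

At s = jω = j1000:
zero (s+20): 20 + j1000 → |·| = √(20²+1000²) = √1000400 ≈ 1000.2, ∠ = arctan(1000/20) ≈ 88.85°
zero (s+100): 100 + j1000 → |·| = √(100²+1000²) = √1010000 ≈ 1005, ∠ = arctan(1000/100) ≈ 84.29°
pole (s+10): 10 + j1000 → |·| = √(10²+1000²) = √1000100 ≈ 1000, ∠ = arctan(1000/10) ≈ 89.43°
pole (s+500): 500 + j1000 → |·| = √(500²+1000²) = √1250000 ≈ 1118, ∠ = arctan(1000/500) ≈ 63.43°
pole (s+1000): 1000 + j1000 → |·| = √(1000²+1000²) = √2000000 ≈ 1414.2, ∠ = arctan(1000/1000) ≈ 45.00°
|L| = 200 · 1.0052e+06 / 1.5811e+09 ≈ 0.12715
Gain = 20 log₁₀(0.12715) ≈ -17.91 dB
∠L = 173.14° − 197.86° = -24.72°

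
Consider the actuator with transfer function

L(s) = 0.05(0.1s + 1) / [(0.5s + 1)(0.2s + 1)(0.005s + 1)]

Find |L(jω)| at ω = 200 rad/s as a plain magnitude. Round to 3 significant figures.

0.000177

At ω = 200 rad/s:
zero (1 + j200·0.1) = 1 + j20 → |·| ≈ 20.025, ∠ ≈ 87.14°
pole (1 + j200·0.5) = 1 + j100 → |·| ≈ 100, ∠ ≈ 89.43°
pole (1 + j200·0.2) = 1 + j40 → |·| ≈ 40.012, ∠ ≈ 88.57°
pole (1 + j200·0.005) = 1 + j1 → |·| ≈ 1.4142, ∠ ≈ 45.00°
|L| = 0.05 · 20.025 / (100 · 40.012 · 1.4142) ≈ 0.00017695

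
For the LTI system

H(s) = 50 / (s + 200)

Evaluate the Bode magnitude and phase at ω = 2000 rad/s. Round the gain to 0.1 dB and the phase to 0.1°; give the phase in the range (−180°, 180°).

At s = jω = j2000:
pole (s+200): 200 + j2000 → |·| = √(200²+2000²) = √4040000 ≈ 2010, ∠ = arctan(2000/200) ≈ 84.29°
|H| = 50 / 2010 ≈ 0.024876
Gain = 20 log₁₀(0.024876) ≈ -32.08 dB
∠H = 0.00° − 84.29° = -84.29°

-32.1 dB, -84.3°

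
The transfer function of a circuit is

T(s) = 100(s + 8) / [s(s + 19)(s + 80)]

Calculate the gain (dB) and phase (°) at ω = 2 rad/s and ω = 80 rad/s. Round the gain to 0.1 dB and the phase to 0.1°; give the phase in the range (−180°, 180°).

ω = 2: -11.4 dB, -83.4°; ω = 80: -39.3 dB, -127.4°

At s = jω = j2:
zero (s+8): 8 + j2 → |·| = √(8²+2²) = √68 ≈ 8.2462, ∠ = arctan(2/8) ≈ 14.04°
pole (s+19): 19 + j2 → |·| = √(19²+2²) = √365 ≈ 19.105, ∠ = arctan(2/19) ≈ 6.01°
pole (s+80): 80 + j2 → |·| = √(80²+2²) = √6404 ≈ 80.025, ∠ = arctan(2/80) ≈ 1.43°
pole at origin: |s| = 2, ∠ = 90.00° (in denominator)
|T| = 100 · 8.2462 / 3057.8 ≈ 0.26968
Gain = 20 log₁₀(0.26968) ≈ -11.38 dB
∠T = 14.04° − 97.44° = -83.40°

At s = jω = j80:
zero (s+8): 8 + j80 → |·| = √(8²+80²) = √6464 ≈ 80.399, ∠ = arctan(80/8) ≈ 84.29°
pole (s+19): 19 + j80 → |·| = √(19²+80²) = √6761 ≈ 82.225, ∠ = arctan(80/19) ≈ 76.64°
pole (s+80): 80 + j80 → |·| = √(80²+80²) = √12800 ≈ 113.14, ∠ = arctan(80/80) ≈ 45.00°
pole at origin: |s| = 80, ∠ = 90.00° (in denominator)
|T| = 100 · 80.399 / 7.4423e+05 ≈ 0.010803
Gain = 20 log₁₀(0.010803) ≈ -39.33 dB
∠T = 84.29° − 211.64° = -127.35°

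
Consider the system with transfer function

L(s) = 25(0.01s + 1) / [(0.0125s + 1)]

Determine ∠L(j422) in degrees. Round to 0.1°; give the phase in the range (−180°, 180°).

At ω = 422 rad/s:
zero (1 + j422·0.01) = 1 + j4.22 → |·| ≈ 4.3369, ∠ ≈ 76.67°
pole (1 + j422·0.0125) = 1 + j5.275 → |·| ≈ 5.369, ∠ ≈ 79.27°
∠L = (76.67°) − (79.27°) = -2.60°

-2.6°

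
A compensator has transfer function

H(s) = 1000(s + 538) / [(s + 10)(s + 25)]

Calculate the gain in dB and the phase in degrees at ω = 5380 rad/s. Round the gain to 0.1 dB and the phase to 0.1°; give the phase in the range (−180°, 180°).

At s = jω = j5380:
zero (s+538): 538 + j5380 → |·| = √(538²+5380²) = √29233844 ≈ 5406.8, ∠ = arctan(5380/538) ≈ 84.29°
pole (s+10): 10 + j5380 → |·| = √(10²+5380²) = √28944500 ≈ 5380, ∠ = arctan(5380/10) ≈ 89.89°
pole (s+25): 25 + j5380 → |·| = √(25²+5380²) = √28945025 ≈ 5380.1, ∠ = arctan(5380/25) ≈ 89.73°
|H| = 1000 · 5406.8 / 2.8945e+07 ≈ 0.1868
Gain = 20 log₁₀(0.1868) ≈ -14.57 dB
∠H = 84.29° − 179.62° = -95.33°

-14.6 dB, -95.3°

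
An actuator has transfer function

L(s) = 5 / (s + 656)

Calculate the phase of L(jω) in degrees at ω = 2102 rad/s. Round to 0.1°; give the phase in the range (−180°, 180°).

-72.7°

At s = jω = j2102:
pole (s+656): 656 + j2102 → |·| = √(656²+2102²) = √4848740 ≈ 2202, ∠ = arctan(2102/656) ≈ 72.67°
∠L = 0.00° − 72.67° = -72.67°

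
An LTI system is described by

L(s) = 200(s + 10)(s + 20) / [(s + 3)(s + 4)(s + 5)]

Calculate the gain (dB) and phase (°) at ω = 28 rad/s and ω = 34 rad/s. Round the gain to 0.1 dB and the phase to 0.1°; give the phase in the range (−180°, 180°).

At s = jω = j28:
zero (s+10): 10 + j28 → |·| = √(10²+28²) = √884 ≈ 29.732, ∠ = arctan(28/10) ≈ 70.35°
zero (s+20): 20 + j28 → |·| = √(20²+28²) = √1184 ≈ 34.409, ∠ = arctan(28/20) ≈ 54.46°
pole (s+3): 3 + j28 → |·| = √(3²+28²) = √793 ≈ 28.16, ∠ = arctan(28/3) ≈ 83.88°
pole (s+4): 4 + j28 → |·| = √(4²+28²) = √800 ≈ 28.284, ∠ = arctan(28/4) ≈ 81.87°
pole (s+5): 5 + j28 → |·| = √(5²+28²) = √809 ≈ 28.443, ∠ = arctan(28/5) ≈ 79.88°
|L| = 200 · 1023 / 22654 ≈ 9.0315
Gain = 20 log₁₀(9.0315) ≈ 19.12 dB
∠L = 124.81° − 245.63° = -120.82°

At s = jω = j34:
zero (s+10): 10 + j34 → |·| = √(10²+34²) = √1256 ≈ 35.44, ∠ = arctan(34/10) ≈ 73.61°
zero (s+20): 20 + j34 → |·| = √(20²+34²) = √1556 ≈ 39.446, ∠ = arctan(34/20) ≈ 59.53°
pole (s+3): 3 + j34 → |·| = √(3²+34²) = √1165 ≈ 34.132, ∠ = arctan(34/3) ≈ 84.96°
pole (s+4): 4 + j34 → |·| = √(4²+34²) = √1172 ≈ 34.234, ∠ = arctan(34/4) ≈ 83.29°
pole (s+5): 5 + j34 → |·| = √(5²+34²) = √1181 ≈ 34.366, ∠ = arctan(34/5) ≈ 81.63°
|L| = 200 · 1398 / 40156 ≈ 6.9628
Gain = 20 log₁₀(6.9628) ≈ 16.86 dB
∠L = 133.14° − 249.88° = -116.74°

ω = 28: 19.1 dB, -120.8°; ω = 34: 16.9 dB, -116.7°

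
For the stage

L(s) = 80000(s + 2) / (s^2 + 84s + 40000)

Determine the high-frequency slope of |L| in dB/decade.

Each pole contributes −20 dB/decade at high frequency; each zero contributes +20 dB/decade.
Net: 1 zero(s) − 2 pole(s) → -20 dB/decade.

-20 dB/decade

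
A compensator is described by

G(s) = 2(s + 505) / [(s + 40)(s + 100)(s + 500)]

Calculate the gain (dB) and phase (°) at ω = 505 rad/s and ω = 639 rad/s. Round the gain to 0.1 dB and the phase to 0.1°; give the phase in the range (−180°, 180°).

ω = 505: -102.3 dB, -164.6°; ω = 639: -106.3 dB, -167.8°

At s = jω = j505:
zero (s+505): 505 + j505 → |·| = √(505²+505²) = √510050 ≈ 714.18, ∠ = arctan(505/505) ≈ 45.00°
pole (s+40): 40 + j505 → |·| = √(40²+505²) = √256625 ≈ 506.58, ∠ = arctan(505/40) ≈ 85.47°
pole (s+100): 100 + j505 → |·| = √(100²+505²) = √265025 ≈ 514.81, ∠ = arctan(505/100) ≈ 78.80°
pole (s+500): 500 + j505 → |·| = √(500²+505²) = √505025 ≈ 710.65, ∠ = arctan(505/500) ≈ 45.29°
|G| = 2 · 714.18 / 1.8533e+08 ≈ 7.7071e-06
Gain = 20 log₁₀(7.7071e-06) ≈ -102.26 dB
∠G = 45.00° − 209.56° = -164.56°

At s = jω = j639:
zero (s+505): 505 + j639 → |·| = √(505²+639²) = √663346 ≈ 814.46, ∠ = arctan(639/505) ≈ 51.68°
pole (s+40): 40 + j639 → |·| = √(40²+639²) = √409921 ≈ 640.25, ∠ = arctan(639/40) ≈ 86.42°
pole (s+100): 100 + j639 → |·| = √(100²+639²) = √418321 ≈ 646.78, ∠ = arctan(639/100) ≈ 81.11°
pole (s+500): 500 + j639 → |·| = √(500²+639²) = √658321 ≈ 811.37, ∠ = arctan(639/500) ≈ 51.96°
|G| = 2 · 814.46 / 3.3599e+08 ≈ 4.8481e-06
Gain = 20 log₁₀(4.8481e-06) ≈ -106.29 dB
∠G = 51.68° − 219.49° = -167.81°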